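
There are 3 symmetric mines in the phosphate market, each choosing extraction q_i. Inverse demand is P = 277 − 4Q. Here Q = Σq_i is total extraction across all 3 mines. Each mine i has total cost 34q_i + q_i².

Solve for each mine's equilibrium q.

13.5

A representative mine's profit is π_i = q_i(277 − 4Q) − 34q_i − q_i², with Q = q_i + Σ_{j≠i} q_j.
First-order condition: 243 − 10q_i − 4Σ_{j≠i} q_j = 0.
With identical mines, set every q_j = q: then 243 − 10q − 8q = 0, i.e. q = 243/18 = 13.5.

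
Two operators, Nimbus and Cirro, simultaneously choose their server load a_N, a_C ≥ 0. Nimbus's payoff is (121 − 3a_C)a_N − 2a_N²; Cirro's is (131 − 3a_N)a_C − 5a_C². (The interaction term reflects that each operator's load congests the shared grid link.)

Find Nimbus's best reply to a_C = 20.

Expanding Nimbus's payoff: 121a_N − 3a_Ca_N − 2a_N².
∂π/∂a_N = 121 − 3a_C − 4a_N = 0, so a_N = 30.25 − 0.75a_C.
At a_C = 20: a_N = 30.25 − 0.75·20 = 15.25.

15.25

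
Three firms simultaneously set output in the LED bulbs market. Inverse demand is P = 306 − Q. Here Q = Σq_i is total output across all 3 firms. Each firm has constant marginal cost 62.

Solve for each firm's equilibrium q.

61

A representative firm's profit is π_i = q_i(306 − Q) − 62q_i, with Q = q_i + Σ_{j≠i} q_j.
First-order condition: 244 − 2q_i − Σ_{j≠i} q_j = 0.
Imposing symmetry (q_j = q for all j) turns Σ_{j≠i} q_j into 2q, so 244 = 4q and q = 61.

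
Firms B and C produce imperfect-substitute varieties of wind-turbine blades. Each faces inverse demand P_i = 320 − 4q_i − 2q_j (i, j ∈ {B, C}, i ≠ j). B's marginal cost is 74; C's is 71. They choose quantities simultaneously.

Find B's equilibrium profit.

2401

Firm B's profit: π = q_B(320 − 4q_B − 2q_C) − 74q_B.
∂π/∂q_B = 246 − 8q_B − 2q_C = 0 ⇒ q_B = 30.75 − 0.25q_C.
Similarly q_C = 31.125 − 0.25q_B.
Plugging q_C into B's best response: q_B = 30.75 − 0.25(31.125 − 0.25q_B) ⇒ 0.9375q_B = 735/32, so q_B = 24.5.
Then q_C = 31.125 − 0.25·24.5 = 25.
P_B = 320 − 4·24.5 − 2·25 = 172.
Profit = (172 − 74)·24.5 = 2401.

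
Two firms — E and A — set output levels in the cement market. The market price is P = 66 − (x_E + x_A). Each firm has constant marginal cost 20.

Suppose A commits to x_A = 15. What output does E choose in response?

Firm E's profit: π = x_E(66 − (x_E + x_A)) − 20x_E.
∂π/∂x_E = 46 − 2x_E − x_A = 0, so x_E = 23 − 0.5x_A.
At x_A = 15: x_E = 23 − 0.5·15 = 15.5.

15.5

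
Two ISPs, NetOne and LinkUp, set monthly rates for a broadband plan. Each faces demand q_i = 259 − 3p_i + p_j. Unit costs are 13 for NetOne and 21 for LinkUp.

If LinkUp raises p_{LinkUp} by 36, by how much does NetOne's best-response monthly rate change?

6

NetOne's profit: π = (p_{NetOne} − 13)(259 − 3p_{NetOne} + p_{LinkUp}).
∂π/∂p_{NetOne} = 298 − 6p_{NetOne} + p_{LinkUp} = 0 ⇒ p_{NetOne} = 149/3 + (1/6)p_{LinkUp}.
The reaction-function slope is 1/6, so a 36-unit rise in p_{LinkUp} moves p_{NetOne} by 1/6 × 36 = 6. NetOne's best response rises — the actions are strategic complements.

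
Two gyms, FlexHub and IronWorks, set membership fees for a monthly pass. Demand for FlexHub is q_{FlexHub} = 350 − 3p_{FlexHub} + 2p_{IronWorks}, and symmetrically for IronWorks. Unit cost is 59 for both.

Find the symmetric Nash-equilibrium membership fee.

131.75

FlexHub's profit: π = (p_{FlexHub} − 59)(350 − 3p_{FlexHub} + 2p_{IronWorks}).
∂π/∂p_{FlexHub} = 527 − 6p_{FlexHub} + 2p_{IronWorks} = 0 ⇒ p_{FlexHub} = 527/6 + (1/3)p_{IronWorks}.
By symmetry p_{IronWorks} = p_{FlexHub}; substituting into the reaction function, (2/3)p_{FlexHub} = 527/6 and p_{FlexHub} = 131.75.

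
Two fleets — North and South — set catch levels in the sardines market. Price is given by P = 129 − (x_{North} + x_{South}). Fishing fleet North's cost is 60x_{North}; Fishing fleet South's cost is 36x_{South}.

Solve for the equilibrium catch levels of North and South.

Fishing fleet North's profit: π = x_{North}(129 − (x_{North} + x_{South})) − 60x_{North}.
∂π/∂x_{North} = 69 − 2x_{North} − x_{South} = 0, so x_{North} = 34.5 − 0.5x_{South}.
By the same steps for South: x_{South} = 46.5 − 0.5x_{North}.
Substituting the second reaction function into the first: x_{North} = 34.5 − 0.5(46.5 − 0.5x_{North}), which gives 0.75x_{North} = 11.25 ⇒ x_{North} = 15.
Then x_{South} = 46.5 − 0.5·15 = 39.

15, 39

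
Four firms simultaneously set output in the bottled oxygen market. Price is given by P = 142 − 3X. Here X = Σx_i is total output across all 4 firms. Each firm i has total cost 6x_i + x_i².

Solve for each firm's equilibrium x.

8

A representative firm's profit is π_i = x_i(142 − 3X) − 6x_i − x_i², with X = x_i + Σ_{j≠i} x_j.
First-order condition: 136 − 8x_i − 3Σ_{j≠i} x_j = 0.
With identical firms, set every x_j = x: then 136 − 8x − 9x = 0, i.e. x = 136/17 = 8.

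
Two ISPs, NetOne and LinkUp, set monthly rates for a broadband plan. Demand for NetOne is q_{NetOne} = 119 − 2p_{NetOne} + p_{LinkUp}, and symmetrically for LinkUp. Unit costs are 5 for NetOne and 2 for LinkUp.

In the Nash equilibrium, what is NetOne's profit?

NetOne's profit: π = (p_{NetOne} − 5)(119 − 2p_{NetOne} + p_{LinkUp}).
∂π/∂p_{NetOne} = 129 − 4p_{NetOne} + p_{LinkUp} = 0 ⇒ p_{NetOne} = 32.25 + 0.25p_{LinkUp}.
Similarly p_{LinkUp} = 30.75 + 0.25p_{NetOne}.
Substituting the second reaction function into the first: p_{NetOne} = 32.25 + 0.25(30.75 + 0.25p_{NetOne}), which gives 0.9375p_{NetOne} = 39.9375 ⇒ p_{NetOne} = 42.6.
Then p_{LinkUp} = 30.75 + 0.25·42.6 = 41.4.
q_{NetOne} = 119 − 2·42.6 + 41.4 = 75.2.
Profit = (42.6 − 5)·75.2 = 2827.52.

2827.52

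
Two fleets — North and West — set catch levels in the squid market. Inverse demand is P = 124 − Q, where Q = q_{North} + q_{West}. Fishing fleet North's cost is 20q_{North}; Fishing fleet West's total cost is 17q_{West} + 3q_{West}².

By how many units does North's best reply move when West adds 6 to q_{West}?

Fishing fleet North's profit: π = q_{North}(124 − (q_{North} + q_{West})) − 20q_{North}.
∂π/∂q_{North} = 104 − 2q_{North} − q_{West} = 0, so q_{North} = 52 − 0.5q_{West}.
The reaction-function slope is −0.5, so a 6-unit rise in q_{West} moves q_{North} by −0.5 × 6 = −3. North's best response falls — the actions are strategic substitutes.

-3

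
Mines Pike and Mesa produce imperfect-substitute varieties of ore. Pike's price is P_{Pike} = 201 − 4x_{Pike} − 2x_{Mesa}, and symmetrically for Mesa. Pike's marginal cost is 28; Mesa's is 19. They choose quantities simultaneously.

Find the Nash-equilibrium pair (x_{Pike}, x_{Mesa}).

Mine Pike's profit: π = x_{Pike}(201 − 4x_{Pike} − 2x_{Mesa}) − 28x_{Pike}.
∂π/∂x_{Pike} = 173 − 8x_{Pike} − 2x_{Mesa} = 0 ⇒ x_{Pike} = 21.625 − 0.25x_{Mesa}.
Similarly x_{Mesa} = 22.75 − 0.25x_{Pike}.
Plugging x_{Mesa} into Pike's best response: x_{Pike} = 21.625 − 0.25(22.75 − 0.25x_{Pike}) ⇒ 0.9375x_{Pike} = 15.9375, so x_{Pike} = 17.
Then x_{Mesa} = 22.75 − 0.25·17 = 18.5.

17, 18.5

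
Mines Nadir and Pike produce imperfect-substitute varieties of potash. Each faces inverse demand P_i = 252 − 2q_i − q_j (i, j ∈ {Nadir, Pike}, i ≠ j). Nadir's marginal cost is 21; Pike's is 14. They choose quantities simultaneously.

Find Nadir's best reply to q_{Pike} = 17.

Mine Nadir's profit: π = q_{Nadir}(252 − 2q_{Nadir} − q_{Pike}) − 21q_{Nadir}.
∂π/∂q_{Nadir} = 231 − 4q_{Nadir} − q_{Pike} = 0 ⇒ q_{Nadir} = 57.75 − 0.25q_{Pike}.
At q_{Pike} = 17: q_{Nadir} = 57.75 − 0.25·17 = 53.5.

53.5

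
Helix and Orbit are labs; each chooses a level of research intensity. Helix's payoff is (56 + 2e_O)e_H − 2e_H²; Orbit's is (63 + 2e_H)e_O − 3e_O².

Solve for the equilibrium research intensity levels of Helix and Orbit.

Expanding Helix's payoff: 56e_H + 2e_Oe_H − 2e_H².
∂π/∂e_H = 56 + 2e_O − 4e_H = 0, so e_H = 14 + 0.5e_O.
Likewise for Orbit: e_O = 10.5 + (1/3)e_H.
Solving the two reaction functions simultaneously: (1 − (0.5)(1/3))e_H = 14 + 0.5·10.5, so (5/6)e_H = 19.25 and e_H = 23.1.
Then e_O = 10.5 + (1/3)·23.1 = 18.2.

23.1, 18.2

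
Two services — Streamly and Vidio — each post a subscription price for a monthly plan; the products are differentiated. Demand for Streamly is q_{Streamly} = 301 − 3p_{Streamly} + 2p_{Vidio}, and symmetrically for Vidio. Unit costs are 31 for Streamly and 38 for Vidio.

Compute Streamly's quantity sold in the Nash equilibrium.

206.4375

Streamly's profit: π = (p_{Streamly} − 31)(301 − 3p_{Streamly} + 2p_{Vidio}).
∂π/∂p_{Streamly} = 394 − 6p_{Streamly} + 2p_{Vidio} = 0 ⇒ p_{Streamly} = 197/3 + (1/3)p_{Vidio}.
Similarly p_{Vidio} = 415/6 + (1/3)p_{Streamly}.
Substituting the second reaction function into the first: p_{Streamly} = 197/3 + (1/3)(415/6 + (1/3)p_{Streamly}), which gives (8/9)p_{Streamly} = 1597/18 ⇒ p_{Streamly} = 99.8125.
Then p_{Vidio} = 415/6 + (1/3)·99.8125 = 102.4375.
q_{Streamly} = 301 − 3·99.8125 + 2·102.4375 = 206.4375.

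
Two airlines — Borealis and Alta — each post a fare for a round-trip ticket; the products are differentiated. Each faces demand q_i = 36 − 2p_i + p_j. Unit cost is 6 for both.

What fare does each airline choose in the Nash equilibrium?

Borealis's profit: π = (p_{Borealis} − 6)(36 − 2p_{Borealis} + p_{Alta}).
∂π/∂p_{Borealis} = 48 − 4p_{Borealis} + p_{Alta} = 0 ⇒ p_{Borealis} = 12 + 0.25p_{Alta}.
By symmetry p_{Alta} = p_{Borealis}; substituting into the reaction function, 0.75p_{Borealis} = 12 and p_{Borealis} = 16.

16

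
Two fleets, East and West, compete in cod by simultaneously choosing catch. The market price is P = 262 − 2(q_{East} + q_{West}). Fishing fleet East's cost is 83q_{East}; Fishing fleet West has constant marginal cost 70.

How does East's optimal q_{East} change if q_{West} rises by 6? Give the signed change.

-3

Fishing fleet East's profit: π = q_{East}(262 − 2(q_{East} + q_{West})) − 83q_{East}.
∂π/∂q_{East} = 179 − 4q_{East} − 2q_{West} = 0, so q_{East} = 44.75 − 0.5q_{West}.
The reaction-function slope is −0.5, so a 6-unit rise in q_{West} moves q_{East} by −0.5 × 6 = −3. East's best response falls — the actions are strategic substitutes.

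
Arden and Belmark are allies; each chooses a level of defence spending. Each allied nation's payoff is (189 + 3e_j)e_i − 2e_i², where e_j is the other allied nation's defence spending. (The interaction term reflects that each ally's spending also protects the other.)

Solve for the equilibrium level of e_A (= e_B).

189

Arden's payoff is (189 + 3e_B)e_A − 2e_A².
∂π/∂e_A = 189 + 3e_B − 4e_A = 0, so e_A = 47.25 + 0.75e_B.
The game is symmetric, so in equilibrium e_B = e_A: the reaction function gives 0.25e_A = 47.25, hence e_A = 189.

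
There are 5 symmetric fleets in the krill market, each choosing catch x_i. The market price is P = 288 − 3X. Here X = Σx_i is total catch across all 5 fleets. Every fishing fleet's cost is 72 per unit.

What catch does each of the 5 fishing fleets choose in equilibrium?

12

A representative fishing fleet's profit is π_i = x_i(288 − 3X) − 72x_i, with X = x_i + Σ_{j≠i} x_j.
First-order condition: 216 − 6x_i − 3Σ_{j≠i} x_j = 0.
In a symmetric equilibrium every fishing fleet chooses the same x, so Σ_{j≠i} x_j = 4x. The condition becomes 216 − 18x = 0, giving x = 216/18 = 12.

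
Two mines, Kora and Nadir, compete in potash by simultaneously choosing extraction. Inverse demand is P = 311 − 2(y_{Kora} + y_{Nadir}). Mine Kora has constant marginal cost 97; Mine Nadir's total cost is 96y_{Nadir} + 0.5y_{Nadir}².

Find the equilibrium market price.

Mine Kora's profit: π = y_{Kora}(311 − 2(y_{Kora} + y_{Nadir})) − 97y_{Kora}.
∂π/∂y_{Kora} = 214 − 4y_{Kora} − 2y_{Nadir} = 0, so y_{Kora} = 53.5 − 0.5y_{Nadir}.
For Nadir: ∂π/∂y_{Nadir} = 215 − 5y_{Nadir} − 2y_{Kora} = 0 ⇒ y_{Nadir} = 43 − 0.4y_{Kora}.
Solving the two reaction functions simultaneously: (1 − (−0.5)(−0.4))y_{Kora} = 53.5 − 0.5·43, so 0.8y_{Kora} = 32 and y_{Kora} = 40.
Then y_{Nadir} = 43 − 0.4·40 = 27.
Equilibrium price: P = 311 − 2·67 = 177.

177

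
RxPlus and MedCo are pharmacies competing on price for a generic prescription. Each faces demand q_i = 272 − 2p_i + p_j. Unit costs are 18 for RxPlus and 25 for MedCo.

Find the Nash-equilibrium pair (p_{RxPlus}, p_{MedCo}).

RxPlus's profit: π = (p_{RxPlus} − 18)(272 − 2p_{RxPlus} + p_{MedCo}).
∂π/∂p_{RxPlus} = 308 − 4p_{RxPlus} + p_{MedCo} = 0 ⇒ p_{RxPlus} = 77 + 0.25p_{MedCo}.
Similarly p_{MedCo} = 80.5 + 0.25p_{RxPlus}.
Plugging p_{MedCo} into RxPlus's best response: p_{RxPlus} = 77 + 0.25(80.5 + 0.25p_{RxPlus}) ⇒ 0.9375p_{RxPlus} = 97.125, so p_{RxPlus} = 103.6.
Then p_{MedCo} = 80.5 + 0.25·103.6 = 106.4.

103.6, 106.4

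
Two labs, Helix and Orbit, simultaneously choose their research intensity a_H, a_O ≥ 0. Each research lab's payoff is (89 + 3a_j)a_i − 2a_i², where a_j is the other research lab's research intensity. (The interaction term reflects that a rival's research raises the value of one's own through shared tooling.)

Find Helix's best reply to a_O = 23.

39.5

Helix's payoff is (89 + 3a_O)a_H − 2a_H².
∂π/∂a_H = 89 + 3a_O − 4a_H = 0, so a_H = 22.25 + 0.75a_O.
At a_O = 23: a_H = 22.25 + 0.75·23 = 39.5.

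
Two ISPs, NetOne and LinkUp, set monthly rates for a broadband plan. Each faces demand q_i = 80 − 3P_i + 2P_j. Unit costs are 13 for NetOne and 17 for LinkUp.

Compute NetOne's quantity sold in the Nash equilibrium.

52.5

NetOne's profit: π = (P_{NetOne} − 13)(80 − 3P_{NetOne} + 2P_{LinkUp}).
∂π/∂P_{NetOne} = 119 − 6P_{NetOne} + 2P_{LinkUp} = 0 ⇒ P_{NetOne} = 119/6 + (1/3)P_{LinkUp}.
Similarly P_{LinkUp} = 131/6 + (1/3)P_{NetOne}.
Substituting the second reaction function into the first: P_{NetOne} = 119/6 + (1/3)(131/6 + (1/3)P_{NetOne}), which gives (8/9)P_{NetOne} = 244/9 ⇒ P_{NetOne} = 30.5.
Then P_{LinkUp} = 131/6 + (1/3)·30.5 = 32.
q_{NetOne} = 80 − 3·30.5 + 2·32 = 52.5.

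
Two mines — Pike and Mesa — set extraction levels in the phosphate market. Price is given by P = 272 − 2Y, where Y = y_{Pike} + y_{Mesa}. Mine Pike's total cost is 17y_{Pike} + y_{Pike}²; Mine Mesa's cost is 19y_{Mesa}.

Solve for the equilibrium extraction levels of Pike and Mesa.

Mine Pike's profit: π = y_{Pike}(272 − 2(y_{Pike} + y_{Mesa})) − 17y_{Pike} − y_{Pike}².
∂π/∂y_{Pike} = 255 − 6y_{Pike} − 2y_{Mesa} = 0, so y_{Pike} = 42.5 − (1/3)y_{Mesa}.
For Mesa: ∂π/∂y_{Mesa} = 253 − 4y_{Mesa} − 2y_{Pike} = 0 ⇒ y_{Mesa} = 63.25 − 0.5y_{Pike}.
Solving the two reaction functions simultaneously: (1 − (−1/3)(−0.5))y_{Pike} = 42.5 − (1/3)·63.25, so (5/6)y_{Pike} = 257/12 and y_{Pike} = 25.7.
Then y_{Mesa} = 63.25 − 0.5·25.7 = 50.4.

25.7, 50.4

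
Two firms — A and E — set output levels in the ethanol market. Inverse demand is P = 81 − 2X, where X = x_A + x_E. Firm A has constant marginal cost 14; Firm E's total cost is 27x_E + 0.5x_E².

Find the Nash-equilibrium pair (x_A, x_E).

Firm A's profit: π = x_A(81 − 2(x_A + x_E)) − 14x_A.
∂π/∂x_A = 67 − 4x_A − 2x_E = 0, so x_A = 16.75 − 0.5x_E.
For E: ∂π/∂x_E = 54 − 5x_E − 2x_A = 0 ⇒ x_E = 10.8 − 0.4x_A.
Solving the two reaction functions simultaneously: (1 − (−0.5)(−0.4))x_A = 16.75 − 0.5·10.8, so 0.8x_A = 11.35 and x_A = 14.1875.
Then x_E = 10.8 − 0.4·14.1875 = 5.125.

14.1875, 5.125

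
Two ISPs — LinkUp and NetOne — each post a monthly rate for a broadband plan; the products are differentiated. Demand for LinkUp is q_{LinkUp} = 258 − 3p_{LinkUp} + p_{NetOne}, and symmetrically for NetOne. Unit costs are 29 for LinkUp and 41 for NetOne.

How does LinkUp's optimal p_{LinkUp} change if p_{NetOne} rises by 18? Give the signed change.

LinkUp's profit: π = (p_{LinkUp} − 29)(258 − 3p_{LinkUp} + p_{NetOne}).
∂π/∂p_{LinkUp} = 345 − 6p_{LinkUp} + p_{NetOne} = 0 ⇒ p_{LinkUp} = 57.5 + (1/6)p_{NetOne}.
The reaction-function slope is 1/6, so an 18-unit rise in p_{NetOne} moves p_{LinkUp} by 1/6 × 18 = 3. LinkUp's best response rises — the actions are strategic complements.

3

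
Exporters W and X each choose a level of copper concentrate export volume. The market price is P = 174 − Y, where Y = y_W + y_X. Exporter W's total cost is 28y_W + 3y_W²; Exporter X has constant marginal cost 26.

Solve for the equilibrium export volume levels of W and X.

Exporter W's profit: π = y_W(174 − (y_W + y_X)) − 28y_W − 3y_W².
∂π/∂y_W = 146 − 8y_W − y_X = 0, so y_W = 18.25 − 0.125y_X.
For X: ∂π/∂y_X = 148 − 2y_X − y_W = 0 ⇒ y_X = 74 − 0.5y_W.
Plugging y_X into W's best response: y_W = 18.25 − 0.125(74 − 0.5y_W) ⇒ 0.9375y_W = 9, so y_W = 9.6.
Then y_X = 74 − 0.5·9.6 = 69.2.

9.6, 69.2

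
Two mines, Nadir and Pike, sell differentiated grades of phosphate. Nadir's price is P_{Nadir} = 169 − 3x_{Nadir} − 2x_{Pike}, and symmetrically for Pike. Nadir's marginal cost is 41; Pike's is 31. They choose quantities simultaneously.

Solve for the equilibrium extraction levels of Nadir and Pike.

15.375, 17.875

Mine Nadir's profit: π = x_{Nadir}(169 − 3x_{Nadir} − 2x_{Pike}) − 41x_{Nadir}.
∂π/∂x_{Nadir} = 128 − 6x_{Nadir} − 2x_{Pike} = 0 ⇒ x_{Nadir} = 64/3 − (1/3)x_{Pike}.
Similarly x_{Pike} = 23 − (1/3)x_{Nadir}.
Solving the two reaction functions simultaneously: (1 − (−1/3)(−1/3))x_{Nadir} = 64/3 − (1/3)·23, so (8/9)x_{Nadir} = 41/3 and x_{Nadir} = 15.375.
Then x_{Pike} = 23 − (1/3)·15.375 = 17.875.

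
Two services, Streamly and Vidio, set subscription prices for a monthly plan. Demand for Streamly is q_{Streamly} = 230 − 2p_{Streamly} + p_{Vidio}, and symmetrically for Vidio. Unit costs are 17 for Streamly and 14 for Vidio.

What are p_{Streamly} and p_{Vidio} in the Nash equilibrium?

87.6, 86.4

Streamly's profit: π = (p_{Streamly} − 17)(230 − 2p_{Streamly} + p_{Vidio}).
∂π/∂p_{Streamly} = 264 − 4p_{Streamly} + p_{Vidio} = 0 ⇒ p_{Streamly} = 66 + 0.25p_{Vidio}.
Similarly p_{Vidio} = 64.5 + 0.25p_{Streamly}.
Solving the two reaction functions simultaneously: (1 − (0.25)(0.25))p_{Streamly} = 66 + 0.25·64.5, so 0.9375p_{Streamly} = 82.125 and p_{Streamly} = 87.6.
Then p_{Vidio} = 64.5 + 0.25·87.6 = 86.4.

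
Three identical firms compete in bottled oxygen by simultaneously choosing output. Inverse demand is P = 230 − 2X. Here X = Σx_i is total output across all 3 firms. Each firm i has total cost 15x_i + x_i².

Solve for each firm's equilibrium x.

21.5

A representative firm's profit is π_i = x_i(230 − 2X) − 15x_i − x_i², with X = x_i + Σ_{j≠i} x_j.
First-order condition: 215 − 6x_i − 2Σ_{j≠i} x_j = 0.
Imposing symmetry (x_j = x for all j) turns Σ_{j≠i} x_j into 2x, so 215 = 10x and x = 21.5.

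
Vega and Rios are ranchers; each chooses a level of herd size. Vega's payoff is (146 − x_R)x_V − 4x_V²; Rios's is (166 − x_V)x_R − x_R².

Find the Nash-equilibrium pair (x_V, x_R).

8.4, 78.8

Expanding Vega's payoff: 146x_V − x_Rx_V − 4x_V².
∂π/∂x_V = 146 − x_R − 8x_V = 0, so x_V = 18.25 − 0.125x_R.
Likewise for Rios: x_R = 83 − 0.5x_V.
Solving the two reaction functions simultaneously: (1 − (−0.125)(−0.5))x_V = 18.25 − 0.125·83, so 0.9375x_V = 7.875 and x_V = 8.4.
Then x_R = 83 − 0.5·8.4 = 78.8.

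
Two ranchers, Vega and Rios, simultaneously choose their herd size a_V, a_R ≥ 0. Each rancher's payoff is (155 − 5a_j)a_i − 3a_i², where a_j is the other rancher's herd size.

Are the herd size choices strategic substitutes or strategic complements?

strategic substitutes

Vega's payoff is (155 − 5a_R)a_V − 3a_V².
∂π/∂a_V = 155 − 5a_R − 6a_V = 0, so a_V = 155/6 − (5/6)a_R.
The best-response slope da_V/da_R = −5/6 < 0: the reaction function is downward-sloping, so the choices are strategic substitutes.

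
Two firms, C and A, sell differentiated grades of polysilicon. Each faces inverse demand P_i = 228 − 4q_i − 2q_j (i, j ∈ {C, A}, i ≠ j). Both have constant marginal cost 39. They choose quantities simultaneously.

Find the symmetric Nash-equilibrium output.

Firm C's profit: π = q_C(228 − 4q_C − 2q_A) − 39q_C.
∂π/∂q_C = 189 − 8q_C − 2q_A = 0 ⇒ q_C = 23.625 − 0.25q_A.
The game is symmetric, so in equilibrium q_A = q_C: the reaction function gives 1.25q_C = 23.625, hence q_C = 18.9.

18.9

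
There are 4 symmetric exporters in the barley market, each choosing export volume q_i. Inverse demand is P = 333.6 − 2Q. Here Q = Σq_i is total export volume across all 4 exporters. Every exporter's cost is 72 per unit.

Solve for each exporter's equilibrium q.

A representative exporter's profit is π_i = q_i(333.6 − 2Q) − 72q_i, with Q = q_i + Σ_{j≠i} q_j.
First-order condition: 261.6 − 4q_i − 2Σ_{j≠i} q_j = 0.
In a symmetric equilibrium every exporter chooses the same q, so Σ_{j≠i} q_j = 3q. The condition becomes 261.6 − 10q = 0, giving q = 261.6/10 = 26.16.

26.16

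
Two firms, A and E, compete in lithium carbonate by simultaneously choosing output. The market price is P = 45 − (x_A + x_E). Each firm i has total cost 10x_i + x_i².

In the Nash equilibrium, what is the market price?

31

Firm A's profit: π = x_A(45 − (x_A + x_E)) − 10x_A − x_A².
∂π/∂x_A = 35 − 4x_A − x_E = 0, so x_A = 8.75 − 0.25x_E.
The game is symmetric, so in equilibrium x_E = x_A: the reaction function gives 1.25x_A = 8.75, hence x_A = 7.
Equilibrium price: P = 45 − 14 = 31.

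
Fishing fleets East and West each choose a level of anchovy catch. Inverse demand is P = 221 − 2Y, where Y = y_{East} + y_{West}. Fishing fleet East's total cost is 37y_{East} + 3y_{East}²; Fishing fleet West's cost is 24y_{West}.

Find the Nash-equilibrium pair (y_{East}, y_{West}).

Fishing fleet East's profit: π = y_{East}(221 − 2(y_{East} + y_{West})) − 37y_{East} − 3y_{East}².
∂π/∂y_{East} = 184 − 10y_{East} − 2y_{West} = 0, so y_{East} = 18.4 − 0.2y_{West}.
For West: ∂π/∂y_{West} = 197 − 4y_{West} − 2y_{East} = 0 ⇒ y_{West} = 49.25 − 0.5y_{East}.
Plugging y_{West} into East's best response: y_{East} = 18.4 − 0.2(49.25 − 0.5y_{East}) ⇒ 0.9y_{East} = 8.55, so y_{East} = 9.5.
Then y_{West} = 49.25 − 0.5·9.5 = 44.5.

9.5, 44.5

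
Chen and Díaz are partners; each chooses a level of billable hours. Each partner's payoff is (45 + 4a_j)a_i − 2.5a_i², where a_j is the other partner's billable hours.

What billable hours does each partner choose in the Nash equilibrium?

Chen's payoff is (45 + 4a_D)a_C − 2.5a_C².
∂π/∂a_C = 45 + 4a_D − 5a_C = 0, so a_C = 9 + 0.8a_D.
By symmetry a_D = a_C; substituting into the reaction function, 0.2a_C = 9 and a_C = 45.

45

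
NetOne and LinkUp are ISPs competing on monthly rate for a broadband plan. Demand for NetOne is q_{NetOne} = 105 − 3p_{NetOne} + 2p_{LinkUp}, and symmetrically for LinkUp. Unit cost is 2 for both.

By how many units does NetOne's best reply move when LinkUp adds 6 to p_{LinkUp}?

NetOne's profit: π = (p_{NetOne} − 2)(105 − 3p_{NetOne} + 2p_{LinkUp}).
∂π/∂p_{NetOne} = 111 − 6p_{NetOne} + 2p_{LinkUp} = 0 ⇒ p_{NetOne} = 18.5 + (1/3)p_{LinkUp}.
The reaction-function slope is 1/3, so a 6-unit rise in p_{LinkUp} moves p_{NetOne} by 1/3 × 6 = 2. NetOne's best response rises — the actions are strategic complements.

2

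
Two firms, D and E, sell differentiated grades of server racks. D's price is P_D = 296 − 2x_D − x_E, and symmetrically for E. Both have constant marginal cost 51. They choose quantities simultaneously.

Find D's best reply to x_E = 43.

50.5

Firm D's profit: π = x_D(296 − 2x_D − x_E) − 51x_D.
∂π/∂x_D = 245 − 4x_D − x_E = 0 ⇒ x_D = 61.25 − 0.25x_E.
At x_E = 43: x_D = 61.25 − 0.25·43 = 50.5.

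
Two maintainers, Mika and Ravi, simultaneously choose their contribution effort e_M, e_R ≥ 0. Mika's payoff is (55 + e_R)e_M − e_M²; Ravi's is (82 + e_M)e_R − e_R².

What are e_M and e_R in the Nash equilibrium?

Expanding Mika's payoff: 55e_M + e_Re_M − e_M².
∂π/∂e_M = 55 + e_R − 2e_M = 0, so e_M = 27.5 + 0.5e_R.
Likewise for Ravi: e_R = 41 + 0.5e_M.
Plugging e_R into Mika's best response: e_M = 27.5 + 0.5(41 + 0.5e_M) ⇒ 0.75e_M = 48, so e_M = 64.
Then e_R = 41 + 0.5·64 = 73.

64, 73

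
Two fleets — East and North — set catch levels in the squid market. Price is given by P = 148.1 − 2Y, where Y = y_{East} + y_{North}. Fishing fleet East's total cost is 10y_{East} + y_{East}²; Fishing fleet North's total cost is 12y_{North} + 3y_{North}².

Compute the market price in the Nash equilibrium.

Fishing fleet East's profit: π = y_{East}(148.1 − 2(y_{East} + y_{North})) − 10y_{East} − y_{East}².
∂π/∂y_{East} = 138.1 − 6y_{East} − 2y_{North} = 0, so y_{East} = 1381/60 − (1/3)y_{North}.
For North: ∂π/∂y_{North} = 136.1 − 10y_{North} − 2y_{East} = 0 ⇒ y_{North} = 13.61 − 0.2y_{East}.
Substituting the second reaction function into the first: y_{East} = 1381/60 − (1/3)(13.61 − 0.2y_{East}), which gives (14/15)y_{East} = 18.48 ⇒ y_{East} = 19.8.
Then y_{North} = 13.61 − 0.2·19.8 = 9.65.
Equilibrium price: P = 148.1 − 2·29.45 = 89.2.

89.2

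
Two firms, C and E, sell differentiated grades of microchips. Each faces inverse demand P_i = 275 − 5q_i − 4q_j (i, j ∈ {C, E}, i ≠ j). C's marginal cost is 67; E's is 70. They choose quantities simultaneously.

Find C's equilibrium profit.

1125

Firm C's profit: π = q_C(275 − 5q_C − 4q_E) − 67q_C.
∂π/∂q_C = 208 − 10q_C − 4q_E = 0 ⇒ q_C = 20.8 − 0.4q_E.
Similarly q_E = 20.5 − 0.4q_C.
Plugging q_E into C's best response: q_C = 20.8 − 0.4(20.5 − 0.4q_C) ⇒ 0.84q_C = 12.6, so q_C = 15.
Then q_E = 20.5 − 0.4·15 = 14.5.
P_C = 275 − 5·15 − 4·14.5 = 142.
Profit = (142 − 67)·15 = 1125.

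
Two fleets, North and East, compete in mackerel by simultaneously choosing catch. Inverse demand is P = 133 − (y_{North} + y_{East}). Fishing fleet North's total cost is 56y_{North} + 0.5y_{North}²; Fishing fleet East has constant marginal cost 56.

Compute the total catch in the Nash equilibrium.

Fishing fleet North's profit: π = y_{North}(133 − (y_{North} + y_{East})) − 56y_{North} − 0.5y_{North}².
∂π/∂y_{North} = 77 − 3y_{North} − y_{East} = 0, so y_{North} = 77/3 − (1/3)y_{East}.
For East: ∂π/∂y_{East} = 77 − 2y_{East} − y_{North} = 0 ⇒ y_{East} = 38.5 − 0.5y_{North}.
Substituting the second reaction function into the first: y_{North} = 77/3 − (1/3)(38.5 − 0.5y_{North}), which gives (5/6)y_{North} = 77/6 ⇒ y_{North} = 15.4.
Then y_{East} = 38.5 − 0.5·15.4 = 30.8.
Total catch: 15.4 + 30.8 = 46.2.

46.2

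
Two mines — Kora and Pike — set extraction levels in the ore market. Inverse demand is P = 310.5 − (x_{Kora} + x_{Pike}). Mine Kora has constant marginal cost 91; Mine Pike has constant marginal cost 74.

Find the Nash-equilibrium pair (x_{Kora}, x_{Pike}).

67.5, 84.5

Mine Kora's profit: π = x_{Kora}(310.5 − (x_{Kora} + x_{Pike})) − 91x_{Kora}.
∂π/∂x_{Kora} = 219.5 − 2x_{Kora} − x_{Pike} = 0, so x_{Kora} = 109.75 − 0.5x_{Pike}.
By the same steps for Pike: x_{Pike} = 118.25 − 0.5x_{Kora}.
Solving the two reaction functions simultaneously: (1 − (−0.5)(−0.5))x_{Kora} = 109.75 − 0.5·118.25, so 0.75x_{Kora} = 50.625 and x_{Kora} = 67.5.
Then x_{Pike} = 118.25 − 0.5·67.5 = 84.5.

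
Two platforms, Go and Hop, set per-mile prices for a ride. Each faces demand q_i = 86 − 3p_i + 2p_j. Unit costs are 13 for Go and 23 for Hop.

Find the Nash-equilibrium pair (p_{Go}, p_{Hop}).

Go's profit: π = (p_{Go} − 13)(86 − 3p_{Go} + 2p_{Hop}).
∂π/∂p_{Go} = 125 − 6p_{Go} + 2p_{Hop} = 0 ⇒ p_{Go} = 125/6 + (1/3)p_{Hop}.
Similarly p_{Hop} = 155/6 + (1/3)p_{Go}.
Substituting the second reaction function into the first: p_{Go} = 125/6 + (1/3)(155/6 + (1/3)p_{Go}), which gives (8/9)p_{Go} = 265/9 ⇒ p_{Go} = 33.125.
Then p_{Hop} = 155/6 + (1/3)·33.125 = 36.875.

33.125, 36.875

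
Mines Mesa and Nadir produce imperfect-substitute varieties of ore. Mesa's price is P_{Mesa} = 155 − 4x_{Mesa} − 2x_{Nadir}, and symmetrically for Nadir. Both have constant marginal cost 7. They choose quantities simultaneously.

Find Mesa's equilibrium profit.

876.16

Mine Mesa's profit: π = x_{Mesa}(155 − 4x_{Mesa} − 2x_{Nadir}) − 7x_{Mesa}.
∂π/∂x_{Mesa} = 148 − 8x_{Mesa} − 2x_{Nadir} = 0 ⇒ x_{Mesa} = 18.5 − 0.25x_{Nadir}.
Setting x_{Mesa} = x_{Nadir} in the reaction function: x_{Mesa} = 18.5 − 0.25x_{Mesa}, so x_{Mesa} = 18.5 / 1.25 = 14.8.
P_{Mesa} = 155 − 4·14.8 − 2·14.8 = 66.2.
Profit = (66.2 − 7)·14.8 = 876.16.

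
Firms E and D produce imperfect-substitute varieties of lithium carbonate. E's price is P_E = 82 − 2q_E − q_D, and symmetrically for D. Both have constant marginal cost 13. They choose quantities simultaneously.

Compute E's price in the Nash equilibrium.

40.6

Firm E's profit: π = q_E(82 − 2q_E − q_D) − 13q_E.
∂π/∂q_E = 69 − 4q_E − q_D = 0 ⇒ q_E = 17.25 − 0.25q_D.
The game is symmetric, so in equilibrium q_D = q_E: the reaction function gives 1.25q_E = 17.25, hence q_E = 13.8.
P_E = 82 − 2·13.8 − 13.8 = 40.6.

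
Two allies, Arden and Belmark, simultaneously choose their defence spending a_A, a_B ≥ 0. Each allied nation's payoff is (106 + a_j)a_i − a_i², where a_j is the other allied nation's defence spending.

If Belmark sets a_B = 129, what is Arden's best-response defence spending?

Arden's payoff is (106 + a_B)a_A − a_A².
∂π/∂a_A = 106 + a_B − 2a_A = 0, so a_A = 53 + 0.5a_B.
At a_B = 129: a_A = 53 + 0.5·129 = 117.5.

117.5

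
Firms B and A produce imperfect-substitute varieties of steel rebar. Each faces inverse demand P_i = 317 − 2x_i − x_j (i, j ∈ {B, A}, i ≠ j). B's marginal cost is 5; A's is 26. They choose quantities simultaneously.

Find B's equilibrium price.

Firm B's profit: π = x_B(317 − 2x_B − x_A) − 5x_B.
∂π/∂x_B = 312 − 4x_B − x_A = 0 ⇒ x_B = 78 − 0.25x_A.
Similarly x_A = 72.75 − 0.25x_B.
Substituting the second reaction function into the first: x_B = 78 − 0.25(72.75 − 0.25x_B), which gives 0.9375x_B = 59.8125 ⇒ x_B = 63.8.
Then x_A = 72.75 − 0.25·63.8 = 56.8.
P_B = 317 − 2·63.8 − 56.8 = 132.6.

132.6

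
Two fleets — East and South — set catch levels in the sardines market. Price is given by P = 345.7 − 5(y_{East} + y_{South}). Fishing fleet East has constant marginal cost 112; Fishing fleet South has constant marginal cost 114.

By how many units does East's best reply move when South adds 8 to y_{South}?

-4

Fishing fleet East's profit: π = y_{East}(345.7 − 5(y_{East} + y_{South})) − 112y_{East}.
∂π/∂y_{East} = 233.7 − 10y_{East} − 5y_{South} = 0, so y_{East} = 23.37 − 0.5y_{South}.
The reaction-function slope is −0.5, so an 8-unit rise in y_{South} moves y_{East} by −0.5 × 8 = −4. East's best response falls — the actions are strategic substitutes.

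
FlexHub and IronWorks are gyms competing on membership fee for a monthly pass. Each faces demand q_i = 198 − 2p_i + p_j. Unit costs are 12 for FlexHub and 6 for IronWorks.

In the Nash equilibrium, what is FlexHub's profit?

7490.88

FlexHub's profit: π = (p_{FlexHub} − 12)(198 − 2p_{FlexHub} + p_{IronWorks}).
∂π/∂p_{FlexHub} = 222 − 4p_{FlexHub} + p_{IronWorks} = 0 ⇒ p_{FlexHub} = 55.5 + 0.25p_{IronWorks}.
Similarly p_{IronWorks} = 52.5 + 0.25p_{FlexHub}.
Substituting the second reaction function into the first: p_{FlexHub} = 55.5 + 0.25(52.5 + 0.25p_{FlexHub}), which gives 0.9375p_{FlexHub} = 68.625 ⇒ p_{FlexHub} = 73.2.
Then p_{IronWorks} = 52.5 + 0.25·73.2 = 70.8.
q_{FlexHub} = 198 − 2·73.2 + 70.8 = 122.4.
Profit = (73.2 − 12)·122.4 = 7490.88.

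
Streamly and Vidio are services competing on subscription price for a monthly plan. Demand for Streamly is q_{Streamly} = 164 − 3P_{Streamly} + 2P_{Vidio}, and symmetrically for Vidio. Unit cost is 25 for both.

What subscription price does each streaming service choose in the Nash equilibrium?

59.75

Streamly's profit: π = (P_{Streamly} − 25)(164 − 3P_{Streamly} + 2P_{Vidio}).
∂π/∂P_{Streamly} = 239 − 6P_{Streamly} + 2P_{Vidio} = 0 ⇒ P_{Streamly} = 239/6 + (1/3)P_{Vidio}.
Setting P_{Streamly} = P_{Vidio} in the reaction function: P_{Streamly} = 239/6 + (1/3)P_{Streamly}, so P_{Streamly} = (239/6) / (2/3) = 59.75.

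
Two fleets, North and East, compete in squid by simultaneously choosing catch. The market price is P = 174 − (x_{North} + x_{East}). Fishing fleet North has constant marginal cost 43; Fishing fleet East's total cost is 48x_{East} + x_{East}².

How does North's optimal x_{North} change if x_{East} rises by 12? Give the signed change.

Fishing fleet North's profit: π = x_{North}(174 − (x_{North} + x_{East})) − 43x_{North}.
∂π/∂x_{North} = 131 − 2x_{North} − x_{East} = 0, so x_{North} = 65.5 − 0.5x_{East}.
The reaction-function slope is −0.5, so a 12-unit rise in x_{East} moves x_{North} by −0.5 × 12 = −6. North's best response falls — the actions are strategic substitutes.

-6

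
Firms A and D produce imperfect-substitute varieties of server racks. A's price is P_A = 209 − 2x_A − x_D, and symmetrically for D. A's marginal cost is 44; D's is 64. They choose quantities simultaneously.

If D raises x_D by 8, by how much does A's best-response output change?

-2

Firm A's profit: π = x_A(209 − 2x_A − x_D) − 44x_A.
∂π/∂x_A = 165 − 4x_A − x_D = 0 ⇒ x_A = 41.25 − 0.25x_D.
The reaction-function slope is −0.25, so an 8-unit rise in x_D moves x_A by −0.25 × 8 = −2. A's best response falls — the actions are strategic substitutes.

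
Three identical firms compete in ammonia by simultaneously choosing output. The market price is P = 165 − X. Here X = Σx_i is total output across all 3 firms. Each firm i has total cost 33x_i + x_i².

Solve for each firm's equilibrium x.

22

A representative firm's profit is π_i = x_i(165 − X) − 33x_i − x_i², with X = x_i + Σ_{j≠i} x_j.
First-order condition: 132 − 4x_i − Σ_{j≠i} x_j = 0.
In a symmetric equilibrium every firm chooses the same x, so Σ_{j≠i} x_j = 2x. The condition becomes 132 − 6x = 0, giving x = 132/6 = 22.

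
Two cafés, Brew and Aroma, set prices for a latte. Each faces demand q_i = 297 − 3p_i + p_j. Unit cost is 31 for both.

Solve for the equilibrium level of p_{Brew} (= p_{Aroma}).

78

Brew's profit: π = (p_{Brew} − 31)(297 − 3p_{Brew} + p_{Aroma}).
∂π/∂p_{Brew} = 390 − 6p_{Brew} + p_{Aroma} = 0 ⇒ p_{Brew} = 65 + (1/6)p_{Aroma}.
Setting p_{Brew} = p_{Aroma} in the reaction function: p_{Brew} = 65 + (1/6)p_{Brew}, so p_{Brew} = 65 / (5/6) = 78.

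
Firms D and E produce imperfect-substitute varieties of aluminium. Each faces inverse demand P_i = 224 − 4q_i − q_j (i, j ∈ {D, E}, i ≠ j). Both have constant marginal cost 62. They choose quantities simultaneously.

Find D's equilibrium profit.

1296

Firm D's profit: π = q_D(224 − 4q_D − q_E) − 62q_D.
∂π/∂q_D = 162 − 8q_D − q_E = 0 ⇒ q_D = 20.25 − 0.125q_E.
By symmetry q_E = q_D; substituting into the reaction function, 1.125q_D = 20.25 and q_D = 18.
P_D = 224 − 4·18 − 18 = 134.
Profit = (134 − 62)·18 = 1296.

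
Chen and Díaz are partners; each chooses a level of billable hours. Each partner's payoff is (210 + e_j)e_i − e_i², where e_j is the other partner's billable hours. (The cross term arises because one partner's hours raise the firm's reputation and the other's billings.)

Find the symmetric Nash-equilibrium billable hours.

Chen's payoff is (210 + e_D)e_C − e_C².
∂π/∂e_C = 210 + e_D − 2e_C = 0, so e_C = 105 + 0.5e_D.
The game is symmetric, so in equilibrium e_D = e_C: the reaction function gives 0.5e_C = 105, hence e_C = 210.

210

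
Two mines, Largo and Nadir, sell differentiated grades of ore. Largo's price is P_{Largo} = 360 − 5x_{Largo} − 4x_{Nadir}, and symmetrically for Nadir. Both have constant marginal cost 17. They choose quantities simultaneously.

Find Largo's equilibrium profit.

3001.25

Mine Largo's profit: π = x_{Largo}(360 − 5x_{Largo} − 4x_{Nadir}) − 17x_{Largo}.
∂π/∂x_{Largo} = 343 − 10x_{Largo} − 4x_{Nadir} = 0 ⇒ x_{Largo} = 34.3 − 0.4x_{Nadir}.
By symmetry x_{Nadir} = x_{Largo}; substituting into the reaction function, 1.4x_{Largo} = 34.3 and x_{Largo} = 24.5.
P_{Largo} = 360 − 5·24.5 − 4·24.5 = 139.5.
Profit = (139.5 − 17)·24.5 = 3001.25.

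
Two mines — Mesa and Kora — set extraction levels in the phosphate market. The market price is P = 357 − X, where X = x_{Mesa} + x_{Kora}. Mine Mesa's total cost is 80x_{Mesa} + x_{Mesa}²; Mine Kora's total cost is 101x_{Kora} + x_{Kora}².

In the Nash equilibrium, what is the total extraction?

106.6

Mine Mesa's profit: π = x_{Mesa}(357 − (x_{Mesa} + x_{Kora})) − 80x_{Mesa} − x_{Mesa}².
∂π/∂x_{Mesa} = 277 − 4x_{Mesa} − x_{Kora} = 0, so x_{Mesa} = 69.25 − 0.25x_{Kora}.
By the same steps for Kora: x_{Kora} = 64 − 0.25x_{Mesa}.
Solving the two reaction functions simultaneously: (1 − (−0.25)(−0.25))x_{Mesa} = 69.25 − 0.25·64, so 0.9375x_{Mesa} = 53.25 and x_{Mesa} = 56.8.
Then x_{Kora} = 64 − 0.25·56.8 = 49.8.
Total extraction: 56.8 + 49.8 = 106.6.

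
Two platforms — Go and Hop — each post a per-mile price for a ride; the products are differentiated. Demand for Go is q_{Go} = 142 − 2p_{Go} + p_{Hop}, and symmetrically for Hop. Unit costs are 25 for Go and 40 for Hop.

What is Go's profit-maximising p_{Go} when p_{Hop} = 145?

Go's profit: π = (p_{Go} − 25)(142 − 2p_{Go} + p_{Hop}).
∂π/∂p_{Go} = 192 − 4p_{Go} + p_{Hop} = 0 ⇒ p_{Go} = 48 + 0.25p_{Hop}.
At p_{Hop} = 145: p_{Go} = 48 + 0.25·145 = 84.25.

84.25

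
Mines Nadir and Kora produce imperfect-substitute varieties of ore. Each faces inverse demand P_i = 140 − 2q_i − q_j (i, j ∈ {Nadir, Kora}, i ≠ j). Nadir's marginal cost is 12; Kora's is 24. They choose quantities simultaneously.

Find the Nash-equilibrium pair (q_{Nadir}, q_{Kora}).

26.4, 22.4

Mine Nadir's profit: π = q_{Nadir}(140 − 2q_{Nadir} − q_{Kora}) − 12q_{Nadir}.
∂π/∂q_{Nadir} = 128 − 4q_{Nadir} − q_{Kora} = 0 ⇒ q_{Nadir} = 32 − 0.25q_{Kora}.
Similarly q_{Kora} = 29 − 0.25q_{Nadir}.
Solving the two reaction functions simultaneously: (1 − (−0.25)(−0.25))q_{Nadir} = 32 − 0.25·29, so 0.9375q_{Nadir} = 24.75 and q_{Nadir} = 26.4.
Then q_{Kora} = 29 − 0.25·26.4 = 22.4.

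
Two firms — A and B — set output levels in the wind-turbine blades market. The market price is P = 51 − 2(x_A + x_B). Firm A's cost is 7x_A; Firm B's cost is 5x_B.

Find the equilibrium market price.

21

Firm A's profit: π = x_A(51 − 2(x_A + x_B)) − 7x_A.
∂π/∂x_A = 44 − 4x_A − 2x_B = 0, so x_A = 11 − 0.5x_B.
By the same steps for B: x_B = 11.5 − 0.5x_A.
Plugging x_B into A's best response: x_A = 11 − 0.5(11.5 − 0.5x_A) ⇒ 0.75x_A = 5.25, so x_A = 7.
Then x_B = 11.5 − 0.5·7 = 8.
Equilibrium price: P = 51 − 2·15 = 21.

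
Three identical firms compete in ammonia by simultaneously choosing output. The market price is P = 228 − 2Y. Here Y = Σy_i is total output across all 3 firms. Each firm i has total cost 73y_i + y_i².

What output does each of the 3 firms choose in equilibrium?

A representative firm's profit is π_i = y_i(228 − 2Y) − 73y_i − y_i², with Y = y_i + Σ_{j≠i} y_j.
First-order condition: 155 − 6y_i − 2Σ_{j≠i} y_j = 0.
In a symmetric equilibrium every firm chooses the same y, so Σ_{j≠i} y_j = 2y. The condition becomes 155 − 10y = 0, giving y = 155/10 = 15.5.

15.5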